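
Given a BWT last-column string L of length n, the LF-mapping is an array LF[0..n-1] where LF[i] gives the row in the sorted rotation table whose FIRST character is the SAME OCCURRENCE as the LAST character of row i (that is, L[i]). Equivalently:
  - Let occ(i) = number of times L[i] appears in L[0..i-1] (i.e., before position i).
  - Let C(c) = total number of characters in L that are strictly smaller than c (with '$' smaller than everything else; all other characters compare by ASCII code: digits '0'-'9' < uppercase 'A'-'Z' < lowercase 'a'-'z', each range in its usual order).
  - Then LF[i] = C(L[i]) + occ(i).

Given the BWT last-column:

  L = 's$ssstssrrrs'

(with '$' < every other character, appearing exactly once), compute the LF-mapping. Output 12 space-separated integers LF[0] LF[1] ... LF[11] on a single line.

Answer: 4 0 5 6 7 11 8 9 1 2 3 10

Derivation:
Char counts: '$':1, 'r':3, 's':7, 't':1
C (first-col start): C('$')=0, C('r')=1, C('s')=4, C('t')=11
L[0]='s': occ=0, LF[0]=C('s')+0=4+0=4
L[1]='$': occ=0, LF[1]=C('$')+0=0+0=0
L[2]='s': occ=1, LF[2]=C('s')+1=4+1=5
L[3]='s': occ=2, LF[3]=C('s')+2=4+2=6
L[4]='s': occ=3, LF[4]=C('s')+3=4+3=7
L[5]='t': occ=0, LF[5]=C('t')+0=11+0=11
L[6]='s': occ=4, LF[6]=C('s')+4=4+4=8
L[7]='s': occ=5, LF[7]=C('s')+5=4+5=9
L[8]='r': occ=0, LF[8]=C('r')+0=1+0=1
L[9]='r': occ=1, LF[9]=C('r')+1=1+1=2
L[10]='r': occ=2, LF[10]=C('r')+2=1+2=3
L[11]='s': occ=6, LF[11]=C('s')+6=4+6=10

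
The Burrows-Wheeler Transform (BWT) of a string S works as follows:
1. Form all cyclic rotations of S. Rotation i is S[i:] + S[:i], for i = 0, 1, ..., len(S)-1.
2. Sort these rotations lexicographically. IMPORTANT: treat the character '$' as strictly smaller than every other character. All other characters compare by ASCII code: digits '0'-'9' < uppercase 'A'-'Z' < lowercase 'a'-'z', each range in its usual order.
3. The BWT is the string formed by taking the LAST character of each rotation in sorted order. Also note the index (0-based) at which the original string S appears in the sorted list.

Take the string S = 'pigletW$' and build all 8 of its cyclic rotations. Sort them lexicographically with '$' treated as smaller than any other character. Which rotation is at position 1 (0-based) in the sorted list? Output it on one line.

All 8 rotations (rotation i = S[i:]+S[:i]):
  rot[0] = pigletW$
  rot[1] = igletW$p
  rot[2] = gletW$pi
  rot[3] = letW$pig
  rot[4] = etW$pigl
  rot[5] = tW$pigle
  rot[6] = W$piglet
  rot[7] = $pigletW
Sorted (with $ < everything):
  sorted[0] = $pigletW
  sorted[1] = W$piglet
  sorted[2] = etW$pigl
  sorted[3] = gletW$pi
  sorted[4] = igletW$p
  sorted[5] = letW$pig
  sorted[6] = pigletW$
  sorted[7] = tW$pigle
sorted[1] = W$piglet

Answer: W$piglet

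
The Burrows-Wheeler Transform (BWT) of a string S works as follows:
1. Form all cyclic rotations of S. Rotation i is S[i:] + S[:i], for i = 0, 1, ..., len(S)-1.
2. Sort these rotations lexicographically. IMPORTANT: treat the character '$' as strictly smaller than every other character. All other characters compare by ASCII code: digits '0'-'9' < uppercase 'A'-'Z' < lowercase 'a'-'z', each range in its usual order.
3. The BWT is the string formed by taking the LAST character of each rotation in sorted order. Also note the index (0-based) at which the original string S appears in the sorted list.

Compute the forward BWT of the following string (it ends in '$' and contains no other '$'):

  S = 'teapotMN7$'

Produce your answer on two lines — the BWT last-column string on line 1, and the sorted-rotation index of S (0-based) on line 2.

Answer: 7NtMetpao$
9

Derivation:
All 10 rotations (rotation i = S[i:]+S[:i]):
  rot[0] = teapotMN7$
  rot[1] = eapotMN7$t
  rot[2] = apotMN7$te
  rot[3] = potMN7$tea
  rot[4] = otMN7$teap
  rot[5] = tMN7$teapo
  rot[6] = MN7$teapot
  rot[7] = N7$teapotM
  rot[8] = 7$teapotMN
  rot[9] = $teapotMN7
Sorted (with $ < everything):
  sorted[0] = $teapotMN7  (last char: '7')
  sorted[1] = 7$teapotMN  (last char: 'N')
  sorted[2] = MN7$teapot  (last char: 't')
  sorted[3] = N7$teapotM  (last char: 'M')
  sorted[4] = apotMN7$te  (last char: 'e')
  sorted[5] = eapotMN7$t  (last char: 't')
  sorted[6] = otMN7$teap  (last char: 'p')
  sorted[7] = potMN7$tea  (last char: 'a')
  sorted[8] = tMN7$teapo  (last char: 'o')
  sorted[9] = teapotMN7$  (last char: '$')
Last column: 7NtMetpao$
Original string S is at sorted index 9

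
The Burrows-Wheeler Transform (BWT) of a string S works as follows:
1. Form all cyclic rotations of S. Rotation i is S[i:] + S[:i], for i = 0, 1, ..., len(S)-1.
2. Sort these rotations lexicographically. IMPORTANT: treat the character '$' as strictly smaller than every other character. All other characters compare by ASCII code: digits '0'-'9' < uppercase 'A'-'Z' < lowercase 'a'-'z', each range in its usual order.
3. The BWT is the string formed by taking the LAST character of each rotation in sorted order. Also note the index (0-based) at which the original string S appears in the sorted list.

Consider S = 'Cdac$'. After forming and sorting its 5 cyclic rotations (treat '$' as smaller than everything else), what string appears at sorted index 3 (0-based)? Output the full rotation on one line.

All 5 rotations (rotation i = S[i:]+S[:i]):
  rot[0] = Cdac$
  rot[1] = dac$C
  rot[2] = ac$Cd
  rot[3] = c$Cda
  rot[4] = $Cdac
Sorted (with $ < everything):
  sorted[0] = $Cdac
  sorted[1] = Cdac$
  sorted[2] = ac$Cd
  sorted[3] = c$Cda
  sorted[4] = dac$C
sorted[3] = c$Cda

Answer: c$Cda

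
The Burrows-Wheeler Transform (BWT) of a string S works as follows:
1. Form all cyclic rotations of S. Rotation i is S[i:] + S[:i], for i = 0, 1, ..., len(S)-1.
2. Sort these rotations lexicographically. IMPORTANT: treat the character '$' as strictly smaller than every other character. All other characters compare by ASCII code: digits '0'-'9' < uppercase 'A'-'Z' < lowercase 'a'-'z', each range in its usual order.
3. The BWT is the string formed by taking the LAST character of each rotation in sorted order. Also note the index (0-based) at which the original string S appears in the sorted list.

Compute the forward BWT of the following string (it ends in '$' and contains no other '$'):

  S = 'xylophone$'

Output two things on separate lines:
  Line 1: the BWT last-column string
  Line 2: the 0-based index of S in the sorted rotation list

Answer: enpyohlo$x
8

Derivation:
All 10 rotations (rotation i = S[i:]+S[:i]):
  rot[0] = xylophone$
  rot[1] = ylophone$x
  rot[2] = lophone$xy
  rot[3] = ophone$xyl
  rot[4] = phone$xylo
  rot[5] = hone$xylop
  rot[6] = one$xyloph
  rot[7] = ne$xylopho
  rot[8] = e$xylophon
  rot[9] = $xylophone
Sorted (with $ < everything):
  sorted[0] = $xylophone  (last char: 'e')
  sorted[1] = e$xylophon  (last char: 'n')
  sorted[2] = hone$xylop  (last char: 'p')
  sorted[3] = lophone$xy  (last char: 'y')
  sorted[4] = ne$xylopho  (last char: 'o')
  sorted[5] = one$xyloph  (last char: 'h')
  sorted[6] = ophone$xyl  (last char: 'l')
  sorted[7] = phone$xylo  (last char: 'o')
  sorted[8] = xylophone$  (last char: '$')
  sorted[9] = ylophone$x  (last char: 'x')
Last column: enpyohlo$x
Original string S is at sorted index 8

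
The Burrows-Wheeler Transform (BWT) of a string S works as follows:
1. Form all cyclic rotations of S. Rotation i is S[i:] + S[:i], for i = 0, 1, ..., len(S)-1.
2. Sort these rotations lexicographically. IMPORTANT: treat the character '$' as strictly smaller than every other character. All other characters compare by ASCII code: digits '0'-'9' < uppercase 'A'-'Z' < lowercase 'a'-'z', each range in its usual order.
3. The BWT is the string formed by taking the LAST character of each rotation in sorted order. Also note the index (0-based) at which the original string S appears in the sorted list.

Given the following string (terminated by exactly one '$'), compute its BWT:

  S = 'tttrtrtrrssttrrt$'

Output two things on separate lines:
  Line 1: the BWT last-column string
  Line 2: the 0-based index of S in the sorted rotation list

All 17 rotations (rotation i = S[i:]+S[:i]):
  rot[0] = tttrtrtrrssttrrt$
  rot[1] = ttrtrtrrssttrrt$t
  rot[2] = trtrtrrssttrrt$tt
  rot[3] = rtrtrrssttrrt$ttt
  rot[4] = trtrrssttrrt$tttr
  rot[5] = rtrrssttrrt$tttrt
  rot[6] = trrssttrrt$tttrtr
  rot[7] = rrssttrrt$tttrtrt
  rot[8] = rssttrrt$tttrtrtr
  rot[9] = ssttrrt$tttrtrtrr
  rot[10] = sttrrt$tttrtrtrrs
  rot[11] = ttrrt$tttrtrtrrss
  rot[12] = trrt$tttrtrtrrsst
  rot[13] = rrt$tttrtrtrrsstt
  rot[14] = rt$tttrtrtrrssttr
  rot[15] = t$tttrtrtrrssttrr
  rot[16] = $tttrtrtrrssttrrt
Sorted (with $ < everything):
  sorted[0] = $tttrtrtrrssttrrt  (last char: 't')
  sorted[1] = rrssttrrt$tttrtrt  (last char: 't')
  sorted[2] = rrt$tttrtrtrrsstt  (last char: 't')
  sorted[3] = rssttrrt$tttrtrtr  (last char: 'r')
  sorted[4] = rt$tttrtrtrrssttr  (last char: 'r')
  sorted[5] = rtrrssttrrt$tttrt  (last char: 't')
  sorted[6] = rtrtrrssttrrt$ttt  (last char: 't')
  sorted[7] = ssttrrt$tttrtrtrr  (last char: 'r')
  sorted[8] = sttrrt$tttrtrtrrs  (last char: 's')
  sorted[9] = t$tttrtrtrrssttrr  (last char: 'r')
  sorted[10] = trrssttrrt$tttrtr  (last char: 'r')
  sorted[11] = trrt$tttrtrtrrsst  (last char: 't')
  sorted[12] = trtrrssttrrt$tttr  (last char: 'r')
  sorted[13] = trtrtrrssttrrt$tt  (last char: 't')
  sorted[14] = ttrrt$tttrtrtrrss  (last char: 's')
  sorted[15] = ttrtrtrrssttrrt$t  (last char: 't')
  sorted[16] = tttrtrtrrssttrrt$  (last char: '$')
Last column: tttrrttrsrrtrtst$
Original string S is at sorted index 16

Answer: tttrrttrsrrtrtst$
16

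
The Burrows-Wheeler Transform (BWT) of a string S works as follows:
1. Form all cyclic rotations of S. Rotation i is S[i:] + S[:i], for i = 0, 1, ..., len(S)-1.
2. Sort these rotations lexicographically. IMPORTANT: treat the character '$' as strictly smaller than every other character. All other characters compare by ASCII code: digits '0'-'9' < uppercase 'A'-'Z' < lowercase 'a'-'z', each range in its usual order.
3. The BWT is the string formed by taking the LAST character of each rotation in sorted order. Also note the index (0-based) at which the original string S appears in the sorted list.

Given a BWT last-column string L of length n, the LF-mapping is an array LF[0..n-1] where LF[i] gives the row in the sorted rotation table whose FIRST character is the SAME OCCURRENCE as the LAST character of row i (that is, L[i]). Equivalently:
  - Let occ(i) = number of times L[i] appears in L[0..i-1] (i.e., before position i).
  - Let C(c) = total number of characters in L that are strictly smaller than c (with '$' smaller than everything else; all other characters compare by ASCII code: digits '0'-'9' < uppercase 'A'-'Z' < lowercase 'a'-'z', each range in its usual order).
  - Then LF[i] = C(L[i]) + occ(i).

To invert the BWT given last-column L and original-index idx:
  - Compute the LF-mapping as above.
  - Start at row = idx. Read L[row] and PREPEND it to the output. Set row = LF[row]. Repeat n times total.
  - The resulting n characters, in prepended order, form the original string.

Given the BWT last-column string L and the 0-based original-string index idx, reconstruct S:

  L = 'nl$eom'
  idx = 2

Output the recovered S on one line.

LF mapping: 4 2 0 1 5 3
Walk LF starting at row 2, prepending L[row]:
  step 1: row=2, L[2]='$', prepend. Next row=LF[2]=0
  step 2: row=0, L[0]='n', prepend. Next row=LF[0]=4
  step 3: row=4, L[4]='o', prepend. Next row=LF[4]=5
  step 4: row=5, L[5]='m', prepend. Next row=LF[5]=3
  step 5: row=3, L[3]='e', prepend. Next row=LF[3]=1
  step 6: row=1, L[1]='l', prepend. Next row=LF[1]=2
Reversed output: lemon$

Answer: lemon$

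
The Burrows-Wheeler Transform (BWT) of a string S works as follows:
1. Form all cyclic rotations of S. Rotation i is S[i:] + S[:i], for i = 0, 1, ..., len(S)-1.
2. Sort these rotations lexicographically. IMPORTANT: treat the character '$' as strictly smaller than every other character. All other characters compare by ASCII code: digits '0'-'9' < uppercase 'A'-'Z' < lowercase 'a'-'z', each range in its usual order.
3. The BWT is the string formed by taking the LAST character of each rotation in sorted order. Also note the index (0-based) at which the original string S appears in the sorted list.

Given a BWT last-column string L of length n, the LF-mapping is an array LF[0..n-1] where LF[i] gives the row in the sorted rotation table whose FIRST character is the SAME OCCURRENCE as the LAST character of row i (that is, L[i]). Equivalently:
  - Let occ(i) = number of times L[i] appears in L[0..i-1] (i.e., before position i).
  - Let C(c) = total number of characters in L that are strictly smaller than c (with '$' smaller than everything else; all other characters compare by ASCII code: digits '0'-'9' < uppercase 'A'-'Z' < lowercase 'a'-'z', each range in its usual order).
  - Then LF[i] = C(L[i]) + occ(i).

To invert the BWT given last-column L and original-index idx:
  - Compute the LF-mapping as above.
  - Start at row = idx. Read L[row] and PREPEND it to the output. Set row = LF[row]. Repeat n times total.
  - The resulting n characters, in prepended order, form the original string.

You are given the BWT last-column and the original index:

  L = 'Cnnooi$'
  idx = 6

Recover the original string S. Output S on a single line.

LF mapping: 1 3 4 5 6 2 0
Walk LF starting at row 6, prepending L[row]:
  step 1: row=6, L[6]='$', prepend. Next row=LF[6]=0
  step 2: row=0, L[0]='C', prepend. Next row=LF[0]=1
  step 3: row=1, L[1]='n', prepend. Next row=LF[1]=3
  step 4: row=3, L[3]='o', prepend. Next row=LF[3]=5
  step 5: row=5, L[5]='i', prepend. Next row=LF[5]=2
  step 6: row=2, L[2]='n', prepend. Next row=LF[2]=4
  step 7: row=4, L[4]='o', prepend. Next row=LF[4]=6
Reversed output: onionC$

Answer: onionC$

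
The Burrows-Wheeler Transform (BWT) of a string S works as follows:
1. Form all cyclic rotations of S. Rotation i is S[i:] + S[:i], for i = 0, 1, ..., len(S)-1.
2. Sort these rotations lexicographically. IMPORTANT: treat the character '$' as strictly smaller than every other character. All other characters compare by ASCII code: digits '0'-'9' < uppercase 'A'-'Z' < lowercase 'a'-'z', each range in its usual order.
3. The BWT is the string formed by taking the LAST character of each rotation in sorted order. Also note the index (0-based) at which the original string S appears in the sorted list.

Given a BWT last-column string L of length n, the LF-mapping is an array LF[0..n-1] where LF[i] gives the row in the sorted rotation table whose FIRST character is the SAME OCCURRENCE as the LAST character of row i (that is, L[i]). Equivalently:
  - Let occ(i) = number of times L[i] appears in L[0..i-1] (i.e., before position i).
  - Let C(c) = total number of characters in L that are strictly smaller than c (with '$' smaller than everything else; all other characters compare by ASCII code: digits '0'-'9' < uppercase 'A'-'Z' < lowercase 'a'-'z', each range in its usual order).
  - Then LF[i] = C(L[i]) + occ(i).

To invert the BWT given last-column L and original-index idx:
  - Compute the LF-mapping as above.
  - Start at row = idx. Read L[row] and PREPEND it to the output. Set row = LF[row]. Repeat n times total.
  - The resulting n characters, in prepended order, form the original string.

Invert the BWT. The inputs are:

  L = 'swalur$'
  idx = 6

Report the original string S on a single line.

LF mapping: 4 6 1 2 5 3 0
Walk LF starting at row 6, prepending L[row]:
  step 1: row=6, L[6]='$', prepend. Next row=LF[6]=0
  step 2: row=0, L[0]='s', prepend. Next row=LF[0]=4
  step 3: row=4, L[4]='u', prepend. Next row=LF[4]=5
  step 4: row=5, L[5]='r', prepend. Next row=LF[5]=3
  step 5: row=3, L[3]='l', prepend. Next row=LF[3]=2
  step 6: row=2, L[2]='a', prepend. Next row=LF[2]=1
  step 7: row=1, L[1]='w', prepend. Next row=LF[1]=6
Reversed output: walrus$

Answer: walrus$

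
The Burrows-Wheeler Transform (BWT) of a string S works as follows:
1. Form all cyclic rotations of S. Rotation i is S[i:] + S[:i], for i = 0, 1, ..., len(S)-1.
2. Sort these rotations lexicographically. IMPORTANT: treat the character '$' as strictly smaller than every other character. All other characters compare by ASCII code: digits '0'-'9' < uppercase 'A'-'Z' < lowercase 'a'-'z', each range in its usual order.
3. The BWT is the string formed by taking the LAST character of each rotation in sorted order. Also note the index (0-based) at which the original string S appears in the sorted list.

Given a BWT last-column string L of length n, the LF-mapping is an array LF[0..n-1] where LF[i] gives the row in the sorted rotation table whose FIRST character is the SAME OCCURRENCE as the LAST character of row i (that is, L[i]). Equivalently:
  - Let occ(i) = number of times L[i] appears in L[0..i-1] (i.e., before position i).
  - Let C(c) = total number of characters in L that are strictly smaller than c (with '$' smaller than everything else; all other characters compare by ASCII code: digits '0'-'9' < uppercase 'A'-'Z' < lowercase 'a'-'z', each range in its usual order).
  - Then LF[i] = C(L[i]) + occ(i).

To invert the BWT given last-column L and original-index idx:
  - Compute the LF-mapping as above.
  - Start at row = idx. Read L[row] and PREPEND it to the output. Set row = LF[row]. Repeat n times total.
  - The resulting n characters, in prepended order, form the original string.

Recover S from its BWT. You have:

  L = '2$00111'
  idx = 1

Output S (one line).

LF mapping: 6 0 1 2 3 4 5
Walk LF starting at row 1, prepending L[row]:
  step 1: row=1, L[1]='$', prepend. Next row=LF[1]=0
  step 2: row=0, L[0]='2', prepend. Next row=LF[0]=6
  step 3: row=6, L[6]='1', prepend. Next row=LF[6]=5
  step 4: row=5, L[5]='1', prepend. Next row=LF[5]=4
  step 5: row=4, L[4]='1', prepend. Next row=LF[4]=3
  step 6: row=3, L[3]='0', prepend. Next row=LF[3]=2
  step 7: row=2, L[2]='0', prepend. Next row=LF[2]=1
Reversed output: 001112$

Answer: 001112$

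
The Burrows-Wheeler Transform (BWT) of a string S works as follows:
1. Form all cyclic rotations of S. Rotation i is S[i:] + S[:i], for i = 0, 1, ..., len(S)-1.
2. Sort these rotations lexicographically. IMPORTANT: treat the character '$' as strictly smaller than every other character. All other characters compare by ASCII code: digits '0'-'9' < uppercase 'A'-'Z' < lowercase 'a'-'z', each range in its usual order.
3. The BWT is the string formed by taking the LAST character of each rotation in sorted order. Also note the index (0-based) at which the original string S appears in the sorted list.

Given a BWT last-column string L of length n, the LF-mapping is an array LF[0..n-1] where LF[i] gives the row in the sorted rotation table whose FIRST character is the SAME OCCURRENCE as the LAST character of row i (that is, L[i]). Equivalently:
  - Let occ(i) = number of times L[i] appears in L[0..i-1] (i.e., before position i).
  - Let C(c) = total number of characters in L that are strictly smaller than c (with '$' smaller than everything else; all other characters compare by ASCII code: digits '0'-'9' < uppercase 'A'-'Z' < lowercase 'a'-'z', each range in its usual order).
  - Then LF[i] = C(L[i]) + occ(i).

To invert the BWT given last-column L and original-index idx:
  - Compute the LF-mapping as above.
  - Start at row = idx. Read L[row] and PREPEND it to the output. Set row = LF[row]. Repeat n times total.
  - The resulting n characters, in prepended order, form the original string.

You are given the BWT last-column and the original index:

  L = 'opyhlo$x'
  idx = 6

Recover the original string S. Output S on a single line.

Answer: xylopho$

Derivation:
LF mapping: 3 5 7 1 2 4 0 6
Walk LF starting at row 6, prepending L[row]:
  step 1: row=6, L[6]='$', prepend. Next row=LF[6]=0
  step 2: row=0, L[0]='o', prepend. Next row=LF[0]=3
  step 3: row=3, L[3]='h', prepend. Next row=LF[3]=1
  step 4: row=1, L[1]='p', prepend. Next row=LF[1]=5
  step 5: row=5, L[5]='o', prepend. Next row=LF[5]=4
  step 6: row=4, L[4]='l', prepend. Next row=LF[4]=2
  step 7: row=2, L[2]='y', prepend. Next row=LF[2]=7
  step 8: row=7, L[7]='x', prepend. Next row=LF[7]=6
Reversed output: xylopho$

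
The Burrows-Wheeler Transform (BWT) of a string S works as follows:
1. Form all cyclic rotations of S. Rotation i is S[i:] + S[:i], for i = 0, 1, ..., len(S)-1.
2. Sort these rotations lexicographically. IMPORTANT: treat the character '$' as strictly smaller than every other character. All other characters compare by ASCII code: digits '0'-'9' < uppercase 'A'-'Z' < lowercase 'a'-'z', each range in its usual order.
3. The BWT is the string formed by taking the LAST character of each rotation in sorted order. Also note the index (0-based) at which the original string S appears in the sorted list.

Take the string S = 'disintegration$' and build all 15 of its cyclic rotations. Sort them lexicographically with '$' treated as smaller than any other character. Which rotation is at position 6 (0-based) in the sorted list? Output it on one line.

All 15 rotations (rotation i = S[i:]+S[:i]):
  rot[0] = disintegration$
  rot[1] = isintegration$d
  rot[2] = sintegration$di
  rot[3] = integration$dis
  rot[4] = ntegration$disi
  rot[5] = tegration$disin
  rot[6] = egration$disint
  rot[7] = gration$disinte
  rot[8] = ration$disinteg
  rot[9] = ation$disintegr
  rot[10] = tion$disintegra
  rot[11] = ion$disintegrat
  rot[12] = on$disintegrati
  rot[13] = n$disintegratio
  rot[14] = $disintegration
Sorted (with $ < everything):
  sorted[0] = $disintegration
  sorted[1] = ation$disintegr
  sorted[2] = disintegration$
  sorted[3] = egration$disint
  sorted[4] = gration$disinte
  sorted[5] = integration$dis
  sorted[6] = ion$disintegrat
  sorted[7] = isintegration$d
  sorted[8] = n$disintegratio
  sorted[9] = ntegration$disi
  sorted[10] = on$disintegrati
  sorted[11] = ration$disinteg
  sorted[12] = sintegration$di
  sorted[13] = tegration$disin
  sorted[14] = tion$disintegra
sorted[6] = ion$disintegrat

Answer: ion$disintegrat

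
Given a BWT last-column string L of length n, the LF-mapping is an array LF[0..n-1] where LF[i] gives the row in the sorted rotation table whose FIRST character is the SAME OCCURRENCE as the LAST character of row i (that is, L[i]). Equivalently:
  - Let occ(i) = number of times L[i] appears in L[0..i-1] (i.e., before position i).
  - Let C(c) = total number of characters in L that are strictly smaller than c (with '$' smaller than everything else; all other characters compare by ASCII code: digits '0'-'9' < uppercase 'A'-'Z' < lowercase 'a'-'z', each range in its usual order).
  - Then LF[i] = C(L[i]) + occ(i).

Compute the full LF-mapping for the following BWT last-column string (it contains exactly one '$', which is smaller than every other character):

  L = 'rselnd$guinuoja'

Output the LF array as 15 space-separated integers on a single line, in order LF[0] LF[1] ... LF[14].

Answer: 11 12 3 7 8 2 0 4 13 5 9 14 10 6 1

Derivation:
Char counts: '$':1, 'a':1, 'd':1, 'e':1, 'g':1, 'i':1, 'j':1, 'l':1, 'n':2, 'o':1, 'r':1, 's':1, 'u':2
C (first-col start): C('$')=0, C('a')=1, C('d')=2, C('e')=3, C('g')=4, C('i')=5, C('j')=6, C('l')=7, C('n')=8, C('o')=10, C('r')=11, C('s')=12, C('u')=13
L[0]='r': occ=0, LF[0]=C('r')+0=11+0=11
L[1]='s': occ=0, LF[1]=C('s')+0=12+0=12
L[2]='e': occ=0, LF[2]=C('e')+0=3+0=3
L[3]='l': occ=0, LF[3]=C('l')+0=7+0=7
L[4]='n': occ=0, LF[4]=C('n')+0=8+0=8
L[5]='d': occ=0, LF[5]=C('d')+0=2+0=2
L[6]='$': occ=0, LF[6]=C('$')+0=0+0=0
L[7]='g': occ=0, LF[7]=C('g')+0=4+0=4
L[8]='u': occ=0, LF[8]=C('u')+0=13+0=13
L[9]='i': occ=0, LF[9]=C('i')+0=5+0=5
L[10]='n': occ=1, LF[10]=C('n')+1=8+1=9
L[11]='u': occ=1, LF[11]=C('u')+1=13+1=14
L[12]='o': occ=0, LF[12]=C('o')+0=10+0=10
L[13]='j': occ=0, LF[13]=C('j')+0=6+0=6
L[14]='a': occ=0, LF[14]=C('a')+0=1+0=1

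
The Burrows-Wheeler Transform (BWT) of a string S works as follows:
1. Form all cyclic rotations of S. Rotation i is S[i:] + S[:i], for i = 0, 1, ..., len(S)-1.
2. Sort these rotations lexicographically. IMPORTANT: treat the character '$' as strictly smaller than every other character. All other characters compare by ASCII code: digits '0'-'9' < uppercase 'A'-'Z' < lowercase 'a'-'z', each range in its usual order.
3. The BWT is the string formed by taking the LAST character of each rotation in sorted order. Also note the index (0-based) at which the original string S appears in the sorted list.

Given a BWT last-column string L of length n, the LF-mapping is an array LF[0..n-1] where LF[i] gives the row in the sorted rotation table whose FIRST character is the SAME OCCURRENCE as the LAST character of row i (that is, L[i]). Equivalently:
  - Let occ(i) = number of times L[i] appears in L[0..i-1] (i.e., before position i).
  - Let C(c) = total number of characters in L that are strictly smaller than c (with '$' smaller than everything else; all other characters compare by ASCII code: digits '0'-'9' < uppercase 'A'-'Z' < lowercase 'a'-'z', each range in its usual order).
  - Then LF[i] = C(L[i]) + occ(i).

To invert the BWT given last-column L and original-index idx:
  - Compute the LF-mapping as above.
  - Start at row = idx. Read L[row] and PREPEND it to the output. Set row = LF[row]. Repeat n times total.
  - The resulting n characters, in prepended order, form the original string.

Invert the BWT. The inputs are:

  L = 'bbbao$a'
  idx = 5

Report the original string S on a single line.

LF mapping: 3 4 5 1 6 0 2
Walk LF starting at row 5, prepending L[row]:
  step 1: row=5, L[5]='$', prepend. Next row=LF[5]=0
  step 2: row=0, L[0]='b', prepend. Next row=LF[0]=3
  step 3: row=3, L[3]='a', prepend. Next row=LF[3]=1
  step 4: row=1, L[1]='b', prepend. Next row=LF[1]=4
  step 5: row=4, L[4]='o', prepend. Next row=LF[4]=6
  step 6: row=6, L[6]='a', prepend. Next row=LF[6]=2
  step 7: row=2, L[2]='b', prepend. Next row=LF[2]=5
Reversed output: baobab$

Answer: baobab$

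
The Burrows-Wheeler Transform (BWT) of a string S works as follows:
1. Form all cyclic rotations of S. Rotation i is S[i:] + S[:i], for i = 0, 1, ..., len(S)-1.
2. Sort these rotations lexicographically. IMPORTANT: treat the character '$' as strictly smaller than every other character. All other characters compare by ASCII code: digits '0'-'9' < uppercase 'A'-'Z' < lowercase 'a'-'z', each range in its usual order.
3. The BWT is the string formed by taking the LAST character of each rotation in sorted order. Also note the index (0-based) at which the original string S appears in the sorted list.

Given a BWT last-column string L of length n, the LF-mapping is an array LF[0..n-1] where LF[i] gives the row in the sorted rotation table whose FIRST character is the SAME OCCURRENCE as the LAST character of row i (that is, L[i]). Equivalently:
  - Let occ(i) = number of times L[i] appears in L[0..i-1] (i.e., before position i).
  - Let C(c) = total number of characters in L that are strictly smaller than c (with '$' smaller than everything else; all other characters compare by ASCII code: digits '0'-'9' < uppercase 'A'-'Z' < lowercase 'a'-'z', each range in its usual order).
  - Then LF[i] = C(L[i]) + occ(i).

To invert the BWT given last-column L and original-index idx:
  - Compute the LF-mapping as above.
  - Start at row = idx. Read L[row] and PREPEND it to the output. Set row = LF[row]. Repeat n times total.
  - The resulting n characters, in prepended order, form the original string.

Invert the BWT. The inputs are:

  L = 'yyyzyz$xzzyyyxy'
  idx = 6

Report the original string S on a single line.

LF mapping: 3 4 5 11 6 12 0 1 13 14 7 8 9 2 10
Walk LF starting at row 6, prepending L[row]:
  step 1: row=6, L[6]='$', prepend. Next row=LF[6]=0
  step 2: row=0, L[0]='y', prepend. Next row=LF[0]=3
  step 3: row=3, L[3]='z', prepend. Next row=LF[3]=11
  step 4: row=11, L[11]='y', prepend. Next row=LF[11]=8
  step 5: row=8, L[8]='z', prepend. Next row=LF[8]=13
  step 6: row=13, L[13]='x', prepend. Next row=LF[13]=2
  step 7: row=2, L[2]='y', prepend. Next row=LF[2]=5
  step 8: row=5, L[5]='z', prepend. Next row=LF[5]=12
  step 9: row=12, L[12]='y', prepend. Next row=LF[12]=9
  step 10: row=9, L[9]='z', prepend. Next row=LF[9]=14
  step 11: row=14, L[14]='y', prepend. Next row=LF[14]=10
  step 12: row=10, L[10]='y', prepend. Next row=LF[10]=7
  step 13: row=7, L[7]='x', prepend. Next row=LF[7]=1
  step 14: row=1, L[1]='y', prepend. Next row=LF[1]=4
  step 15: row=4, L[4]='y', prepend. Next row=LF[4]=6
Reversed output: yyxyyzyzyxzyzy$

Answer: yyxyyzyzyxzyzy$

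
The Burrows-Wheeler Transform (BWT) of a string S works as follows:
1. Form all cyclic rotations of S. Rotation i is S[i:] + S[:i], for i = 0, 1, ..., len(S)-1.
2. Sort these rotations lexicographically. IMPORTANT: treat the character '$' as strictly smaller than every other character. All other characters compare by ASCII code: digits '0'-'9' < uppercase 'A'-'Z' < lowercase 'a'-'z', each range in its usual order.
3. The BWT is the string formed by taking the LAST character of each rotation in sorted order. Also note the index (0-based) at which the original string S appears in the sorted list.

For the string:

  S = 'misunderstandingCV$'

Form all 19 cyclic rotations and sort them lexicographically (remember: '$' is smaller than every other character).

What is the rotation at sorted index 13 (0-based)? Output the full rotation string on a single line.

Answer: ngCV$misunderstandi

Derivation:
All 19 rotations (rotation i = S[i:]+S[:i]):
  rot[0] = misunderstandingCV$
  rot[1] = isunderstandingCV$m
  rot[2] = sunderstandingCV$mi
  rot[3] = understandingCV$mis
  rot[4] = nderstandingCV$misu
  rot[5] = derstandingCV$misun
  rot[6] = erstandingCV$misund
  rot[7] = rstandingCV$misunde
  rot[8] = standingCV$misunder
  rot[9] = tandingCV$misunders
  rot[10] = andingCV$misunderst
  rot[11] = ndingCV$misundersta
  rot[12] = dingCV$misunderstan
  rot[13] = ingCV$misunderstand
  rot[14] = ngCV$misunderstandi
  rot[15] = gCV$misunderstandin
  rot[16] = CV$misunderstanding
  rot[17] = V$misunderstandingC
  rot[18] = $misunderstandingCV
Sorted (with $ < everything):
  sorted[0] = $misunderstandingCV
  sorted[1] = CV$misunderstanding
  sorted[2] = V$misunderstandingC
  sorted[3] = andingCV$misunderst
  sorted[4] = derstandingCV$misun
  sorted[5] = dingCV$misunderstan
  sorted[6] = erstandingCV$misund
  sorted[7] = gCV$misunderstandin
  sorted[8] = ingCV$misunderstand
  sorted[9] = isunderstandingCV$m
  sorted[10] = misunderstandingCV$
  sorted[11] = nderstandingCV$misu
  sorted[12] = ndingCV$misundersta
  sorted[13] = ngCV$misunderstandi
  sorted[14] = rstandingCV$misunde
  sorted[15] = standingCV$misunder
  sorted[16] = sunderstandingCV$mi
  sorted[17] = tandingCV$misunders
  sorted[18] = understandingCV$mis
sorted[13] = ngCV$misunderstandi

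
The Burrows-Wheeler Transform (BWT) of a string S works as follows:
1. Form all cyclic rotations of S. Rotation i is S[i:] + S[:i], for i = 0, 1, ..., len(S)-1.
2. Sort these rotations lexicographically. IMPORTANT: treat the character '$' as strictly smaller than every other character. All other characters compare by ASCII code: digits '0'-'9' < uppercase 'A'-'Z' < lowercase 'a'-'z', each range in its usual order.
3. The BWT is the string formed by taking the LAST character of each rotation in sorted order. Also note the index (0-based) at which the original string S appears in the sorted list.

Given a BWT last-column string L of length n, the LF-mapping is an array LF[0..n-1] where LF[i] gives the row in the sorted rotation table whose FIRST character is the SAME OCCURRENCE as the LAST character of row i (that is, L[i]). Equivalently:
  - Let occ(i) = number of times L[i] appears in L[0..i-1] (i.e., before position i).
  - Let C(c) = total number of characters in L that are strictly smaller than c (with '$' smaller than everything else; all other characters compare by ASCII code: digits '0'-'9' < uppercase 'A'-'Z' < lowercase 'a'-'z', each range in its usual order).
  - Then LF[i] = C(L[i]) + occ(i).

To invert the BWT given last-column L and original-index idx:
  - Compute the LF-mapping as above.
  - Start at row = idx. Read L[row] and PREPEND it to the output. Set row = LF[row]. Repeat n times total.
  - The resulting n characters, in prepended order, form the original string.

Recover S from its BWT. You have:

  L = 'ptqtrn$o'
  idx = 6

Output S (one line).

LF mapping: 3 6 4 7 5 1 0 2
Walk LF starting at row 6, prepending L[row]:
  step 1: row=6, L[6]='$', prepend. Next row=LF[6]=0
  step 2: row=0, L[0]='p', prepend. Next row=LF[0]=3
  step 3: row=3, L[3]='t', prepend. Next row=LF[3]=7
  step 4: row=7, L[7]='o', prepend. Next row=LF[7]=2
  step 5: row=2, L[2]='q', prepend. Next row=LF[2]=4
  step 6: row=4, L[4]='r', prepend. Next row=LF[4]=5
  step 7: row=5, L[5]='n', prepend. Next row=LF[5]=1
  step 8: row=1, L[1]='t', prepend. Next row=LF[1]=6
Reversed output: tnrqotp$

Answer: tnrqotp$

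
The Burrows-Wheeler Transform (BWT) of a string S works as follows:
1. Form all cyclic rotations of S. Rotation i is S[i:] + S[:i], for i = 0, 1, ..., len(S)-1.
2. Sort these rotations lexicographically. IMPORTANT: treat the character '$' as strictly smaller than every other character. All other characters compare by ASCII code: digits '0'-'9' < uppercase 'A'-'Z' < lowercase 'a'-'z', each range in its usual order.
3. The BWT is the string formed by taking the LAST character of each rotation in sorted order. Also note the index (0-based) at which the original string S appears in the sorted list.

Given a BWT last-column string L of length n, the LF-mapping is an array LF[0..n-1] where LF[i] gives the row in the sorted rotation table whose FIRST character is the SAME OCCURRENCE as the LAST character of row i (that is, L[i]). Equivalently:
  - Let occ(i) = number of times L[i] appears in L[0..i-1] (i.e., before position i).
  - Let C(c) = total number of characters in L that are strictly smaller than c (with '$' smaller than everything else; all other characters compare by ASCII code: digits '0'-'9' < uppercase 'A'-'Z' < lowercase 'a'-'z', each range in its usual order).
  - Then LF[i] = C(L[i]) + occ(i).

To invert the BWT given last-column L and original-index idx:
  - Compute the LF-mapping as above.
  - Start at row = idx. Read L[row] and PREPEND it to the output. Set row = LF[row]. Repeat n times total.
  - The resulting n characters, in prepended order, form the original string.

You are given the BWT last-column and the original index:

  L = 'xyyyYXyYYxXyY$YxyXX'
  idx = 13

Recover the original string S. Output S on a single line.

Answer: yXYXyyYYYxyXyxYyXx$

Derivation:
LF mapping: 10 13 14 15 5 1 16 6 7 11 2 17 8 0 9 12 18 3 4
Walk LF starting at row 13, prepending L[row]:
  step 1: row=13, L[13]='$', prepend. Next row=LF[13]=0
  step 2: row=0, L[0]='x', prepend. Next row=LF[0]=10
  step 3: row=10, L[10]='X', prepend. Next row=LF[10]=2
  step 4: row=2, L[2]='y', prepend. Next row=LF[2]=14
  step 5: row=14, L[14]='Y', prepend. Next row=LF[14]=9
  step 6: row=9, L[9]='x', prepend. Next row=LF[9]=11
  step 7: row=11, L[11]='y', prepend. Next row=LF[11]=17
  step 8: row=17, L[17]='X', prepend. Next row=LF[17]=3
  step 9: row=3, L[3]='y', prepend. Next row=LF[3]=15
  step 10: row=15, L[15]='x', prepend. Next row=LF[15]=12
  step 11: row=12, L[12]='Y', prepend. Next row=LF[12]=8
  step 12: row=8, L[8]='Y', prepend. Next row=LF[8]=7
  step 13: row=7, L[7]='Y', prepend. Next row=LF[7]=6
  step 14: row=6, L[6]='y', prepend. Next row=LF[6]=16
  step 15: row=16, L[16]='y', prepend. Next row=LF[16]=18
  step 16: row=18, L[18]='X', prepend. Next row=LF[18]=4
  step 17: row=4, L[4]='Y', prepend. Next row=LF[4]=5
  step 18: row=5, L[5]='X', prepend. Next row=LF[5]=1
  step 19: row=1, L[1]='y', prepend. Next row=LF[1]=13
Reversed output: yXYXyyYYYxyXyxYyXx$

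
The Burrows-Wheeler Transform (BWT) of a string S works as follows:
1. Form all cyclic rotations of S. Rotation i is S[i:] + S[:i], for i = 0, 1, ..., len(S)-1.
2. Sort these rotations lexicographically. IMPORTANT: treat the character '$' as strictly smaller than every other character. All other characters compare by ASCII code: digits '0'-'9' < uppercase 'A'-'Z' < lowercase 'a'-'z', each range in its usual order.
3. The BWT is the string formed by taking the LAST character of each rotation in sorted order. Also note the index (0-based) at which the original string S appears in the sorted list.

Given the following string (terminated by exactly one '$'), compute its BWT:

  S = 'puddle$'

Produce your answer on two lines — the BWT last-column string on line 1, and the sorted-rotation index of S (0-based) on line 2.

All 7 rotations (rotation i = S[i:]+S[:i]):
  rot[0] = puddle$
  rot[1] = uddle$p
  rot[2] = ddle$pu
  rot[3] = dle$pud
  rot[4] = le$pudd
  rot[5] = e$puddl
  rot[6] = $puddle
Sorted (with $ < everything):
  sorted[0] = $puddle  (last char: 'e')
  sorted[1] = ddle$pu  (last char: 'u')
  sorted[2] = dle$pud  (last char: 'd')
  sorted[3] = e$puddl  (last char: 'l')
  sorted[4] = le$pudd  (last char: 'd')
  sorted[5] = puddle$  (last char: '$')
  sorted[6] = uddle$p  (last char: 'p')
Last column: eudld$p
Original string S is at sorted index 5

Answer: eudld$p
5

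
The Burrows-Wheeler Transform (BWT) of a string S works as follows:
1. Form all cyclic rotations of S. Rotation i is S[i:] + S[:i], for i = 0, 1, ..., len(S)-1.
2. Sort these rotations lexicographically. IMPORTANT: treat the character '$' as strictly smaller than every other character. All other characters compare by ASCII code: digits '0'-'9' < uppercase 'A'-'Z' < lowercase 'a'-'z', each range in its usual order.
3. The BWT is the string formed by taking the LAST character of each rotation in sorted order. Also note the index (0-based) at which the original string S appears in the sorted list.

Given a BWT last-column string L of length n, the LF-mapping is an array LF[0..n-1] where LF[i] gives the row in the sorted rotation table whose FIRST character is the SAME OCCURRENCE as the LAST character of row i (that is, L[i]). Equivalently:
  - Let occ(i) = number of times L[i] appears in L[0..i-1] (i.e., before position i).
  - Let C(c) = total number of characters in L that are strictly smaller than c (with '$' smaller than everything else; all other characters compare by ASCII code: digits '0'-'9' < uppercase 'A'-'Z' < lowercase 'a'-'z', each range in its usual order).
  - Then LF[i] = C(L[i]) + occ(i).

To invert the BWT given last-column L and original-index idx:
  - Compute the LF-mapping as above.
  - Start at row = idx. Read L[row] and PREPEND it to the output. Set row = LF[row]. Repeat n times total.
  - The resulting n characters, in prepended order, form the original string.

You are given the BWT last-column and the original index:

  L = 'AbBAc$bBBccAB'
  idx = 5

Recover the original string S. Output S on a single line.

LF mapping: 1 8 4 2 10 0 9 5 6 11 12 3 7
Walk LF starting at row 5, prepending L[row]:
  step 1: row=5, L[5]='$', prepend. Next row=LF[5]=0
  step 2: row=0, L[0]='A', prepend. Next row=LF[0]=1
  step 3: row=1, L[1]='b', prepend. Next row=LF[1]=8
  step 4: row=8, L[8]='B', prepend. Next row=LF[8]=6
  step 5: row=6, L[6]='b', prepend. Next row=LF[6]=9
  step 6: row=9, L[9]='c', prepend. Next row=LF[9]=11
  step 7: row=11, L[11]='A', prepend. Next row=LF[11]=3
  step 8: row=3, L[3]='A', prepend. Next row=LF[3]=2
  step 9: row=2, L[2]='B', prepend. Next row=LF[2]=4
  step 10: row=4, L[4]='c', prepend. Next row=LF[4]=10
  step 11: row=10, L[10]='c', prepend. Next row=LF[10]=12
  step 12: row=12, L[12]='B', prepend. Next row=LF[12]=7
  step 13: row=7, L[7]='B', prepend. Next row=LF[7]=5
Reversed output: BBccBAAcbBbA$

Answer: BBccBAAcbBbA$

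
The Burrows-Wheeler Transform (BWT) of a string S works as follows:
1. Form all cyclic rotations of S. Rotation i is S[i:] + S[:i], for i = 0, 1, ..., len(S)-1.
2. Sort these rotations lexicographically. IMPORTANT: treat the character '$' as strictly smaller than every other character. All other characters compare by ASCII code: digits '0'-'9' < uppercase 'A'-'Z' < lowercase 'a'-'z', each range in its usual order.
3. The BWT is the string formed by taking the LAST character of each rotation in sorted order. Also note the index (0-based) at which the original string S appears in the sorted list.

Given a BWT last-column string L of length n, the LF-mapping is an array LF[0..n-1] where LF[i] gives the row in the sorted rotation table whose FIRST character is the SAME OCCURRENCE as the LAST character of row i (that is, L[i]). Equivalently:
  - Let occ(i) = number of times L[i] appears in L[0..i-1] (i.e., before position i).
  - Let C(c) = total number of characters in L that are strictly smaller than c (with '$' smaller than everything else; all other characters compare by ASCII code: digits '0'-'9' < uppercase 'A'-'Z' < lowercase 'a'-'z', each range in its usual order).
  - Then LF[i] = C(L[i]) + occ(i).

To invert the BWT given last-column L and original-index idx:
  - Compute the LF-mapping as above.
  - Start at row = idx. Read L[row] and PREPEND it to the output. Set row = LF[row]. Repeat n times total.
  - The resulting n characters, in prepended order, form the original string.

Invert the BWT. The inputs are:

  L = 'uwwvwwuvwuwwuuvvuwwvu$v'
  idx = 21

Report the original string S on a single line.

LF mapping: 1 14 15 8 16 17 2 9 18 3 19 20 4 5 10 11 6 21 22 12 7 0 13
Walk LF starting at row 21, prepending L[row]:
  step 1: row=21, L[21]='$', prepend. Next row=LF[21]=0
  step 2: row=0, L[0]='u', prepend. Next row=LF[0]=1
  step 3: row=1, L[1]='w', prepend. Next row=LF[1]=14
  step 4: row=14, L[14]='v', prepend. Next row=LF[14]=10
  step 5: row=10, L[10]='w', prepend. Next row=LF[10]=19
  step 6: row=19, L[19]='v', prepend. Next row=LF[19]=12
  step 7: row=12, L[12]='u', prepend. Next row=LF[12]=4
  step 8: row=4, L[4]='w', prepend. Next row=LF[4]=16
  step 9: row=16, L[16]='u', prepend. Next row=LF[16]=6
  step 10: row=6, L[6]='u', prepend. Next row=LF[6]=2
  step 11: row=2, L[2]='w', prepend. Next row=LF[2]=15
  step 12: row=15, L[15]='v', prepend. Next row=LF[15]=11
  step 13: row=11, L[11]='w', prepend. Next row=LF[11]=20
  step 14: row=20, L[20]='u', prepend. Next row=LF[20]=7
  step 15: row=7, L[7]='v', prepend. Next row=LF[7]=9
  step 16: row=9, L[9]='u', prepend. Next row=LF[9]=3
  step 17: row=3, L[3]='v', prepend. Next row=LF[3]=8
  step 18: row=8, L[8]='w', prepend. Next row=LF[8]=18
  step 19: row=18, L[18]='w', prepend. Next row=LF[18]=22
  step 20: row=22, L[22]='v', prepend. Next row=LF[22]=13
  step 21: row=13, L[13]='u', prepend. Next row=LF[13]=5
  step 22: row=5, L[5]='w', prepend. Next row=LF[5]=17
  step 23: row=17, L[17]='w', prepend. Next row=LF[17]=21
Reversed output: wwuvwwvuvuwvwuuwuvwvwu$

Answer: wwuvwwvuvuwvwuuwuvwvwu$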